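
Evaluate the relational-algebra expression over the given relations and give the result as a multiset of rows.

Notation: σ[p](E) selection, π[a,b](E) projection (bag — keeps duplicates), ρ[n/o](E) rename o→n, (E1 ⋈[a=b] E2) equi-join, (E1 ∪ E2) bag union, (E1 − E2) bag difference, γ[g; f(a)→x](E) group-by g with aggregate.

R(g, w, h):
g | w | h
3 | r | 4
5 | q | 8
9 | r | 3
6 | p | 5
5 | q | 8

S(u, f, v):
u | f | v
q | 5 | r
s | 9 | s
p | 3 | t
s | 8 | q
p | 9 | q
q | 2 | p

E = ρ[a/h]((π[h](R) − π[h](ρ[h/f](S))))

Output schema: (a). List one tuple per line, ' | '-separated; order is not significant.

Stepwise |·|:
  R → 5
  π[h](R) → 5
  S → 6
  ρ[h/f](S) → 6
  π[h](ρ[h/f](S)) → 6
  (π[h](R) − π[h](ρ[h/f](S))) → 2
  ρ[a/h]((π[h](R) − π[h](ρ[h/f](S)))) → 2

== RESULT ==
a
4
8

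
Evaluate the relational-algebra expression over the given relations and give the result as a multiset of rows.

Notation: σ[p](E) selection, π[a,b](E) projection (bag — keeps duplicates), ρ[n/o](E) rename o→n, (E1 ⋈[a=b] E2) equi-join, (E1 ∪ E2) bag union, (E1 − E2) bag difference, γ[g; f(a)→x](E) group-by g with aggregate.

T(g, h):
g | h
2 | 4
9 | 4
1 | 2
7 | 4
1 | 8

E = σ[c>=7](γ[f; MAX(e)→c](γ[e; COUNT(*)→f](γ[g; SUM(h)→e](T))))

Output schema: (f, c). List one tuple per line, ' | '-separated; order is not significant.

Per-node cardinality:
  T → 5
  γ[g; SUM(h)→e](T) → 4
  γ[e; COUNT(*)→f](γ[g; SUM(h)→e](T)) → 2
  γ[f; MAX(e)→c](γ[e; COUNT(*)→f](γ[g; SUM(h)→e](T))) → 2
  σ[c>=7](γ[f; MAX(e)→c](γ[e; COUNT(*)→f](γ[g; SUM(h)→e](T)))) → 1

== RESULT ==
f | c
1 | 10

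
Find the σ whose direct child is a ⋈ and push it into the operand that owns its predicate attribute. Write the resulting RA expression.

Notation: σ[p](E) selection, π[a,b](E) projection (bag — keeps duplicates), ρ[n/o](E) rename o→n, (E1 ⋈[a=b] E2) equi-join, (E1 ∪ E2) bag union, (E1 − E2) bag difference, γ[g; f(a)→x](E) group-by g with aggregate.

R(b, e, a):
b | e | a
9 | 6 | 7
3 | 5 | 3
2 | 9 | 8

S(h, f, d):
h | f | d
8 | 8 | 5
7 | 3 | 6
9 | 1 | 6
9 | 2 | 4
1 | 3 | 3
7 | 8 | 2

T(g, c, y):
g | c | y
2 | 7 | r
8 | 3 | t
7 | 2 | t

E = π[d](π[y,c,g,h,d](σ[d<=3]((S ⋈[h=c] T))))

σ filters on d, owned by the left side.
E' = π[d](π[y,c,g,h,d]((σ[d<=3](S) ⋈[h=c] T)))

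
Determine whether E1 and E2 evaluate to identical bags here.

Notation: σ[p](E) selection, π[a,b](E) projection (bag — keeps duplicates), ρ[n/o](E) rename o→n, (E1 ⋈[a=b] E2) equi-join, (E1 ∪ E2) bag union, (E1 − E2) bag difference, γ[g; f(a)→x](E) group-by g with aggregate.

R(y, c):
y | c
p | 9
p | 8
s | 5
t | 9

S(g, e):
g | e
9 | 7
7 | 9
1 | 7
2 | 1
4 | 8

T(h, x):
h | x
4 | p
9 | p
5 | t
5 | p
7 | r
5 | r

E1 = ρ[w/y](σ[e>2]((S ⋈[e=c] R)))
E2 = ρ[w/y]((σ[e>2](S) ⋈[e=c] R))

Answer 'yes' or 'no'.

E1 per-node cardinality:
  S → 5
  R → 4
  (S ⋈[e=c] R) → 3
  σ[e>2]((S ⋈[e=c] R)) → 3
  ρ[w/y](σ[e>2]((S ⋈[e=c] R))) → 3
E2 per-node cardinality:
  S → 5
  σ[e>2](S) → 4
  R → 4
  (σ[e>2](S) ⋈[e=c] R) → 3
  ρ[w/y]((σ[e>2](S) ⋈[e=c] R)) → 3

E1 and E2 produce the same multiset:
g | e | w | c
4 | 8 | p | 8
7 | 9 | p | 9
7 | 9 | t | 9

yes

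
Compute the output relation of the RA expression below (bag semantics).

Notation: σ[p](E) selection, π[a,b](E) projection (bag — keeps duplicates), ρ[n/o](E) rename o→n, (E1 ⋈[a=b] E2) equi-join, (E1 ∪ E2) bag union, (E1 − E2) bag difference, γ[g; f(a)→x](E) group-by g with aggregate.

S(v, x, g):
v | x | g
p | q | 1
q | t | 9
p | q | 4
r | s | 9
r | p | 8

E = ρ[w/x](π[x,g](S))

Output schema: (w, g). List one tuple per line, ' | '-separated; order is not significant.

Per-node cardinality:
  S → 5
  π[x,g](S) → 5
  ρ[w/x](π[x,g](S)) → 5

== RESULT ==
w | g
p | 8
q | 1
q | 4
s | 9
t | 9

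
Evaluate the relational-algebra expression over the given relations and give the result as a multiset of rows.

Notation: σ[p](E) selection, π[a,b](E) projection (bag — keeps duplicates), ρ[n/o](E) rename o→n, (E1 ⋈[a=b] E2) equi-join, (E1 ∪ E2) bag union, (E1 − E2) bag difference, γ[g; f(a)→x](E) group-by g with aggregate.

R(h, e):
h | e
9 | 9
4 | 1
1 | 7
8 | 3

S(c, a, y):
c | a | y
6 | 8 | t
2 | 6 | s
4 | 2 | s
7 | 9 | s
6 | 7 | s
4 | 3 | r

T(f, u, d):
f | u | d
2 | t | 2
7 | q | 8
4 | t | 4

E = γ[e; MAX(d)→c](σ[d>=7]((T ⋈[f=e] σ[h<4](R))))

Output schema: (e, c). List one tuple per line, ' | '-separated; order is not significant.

Per-node cardinality:
  T → 3
  R → 4
  σ[h<4](R) → 1
  (T ⋈[f=e] σ[h<4](R)) → 1
  σ[d>=7]((T ⋈[f=e] σ[h<4](R))) → 1
  γ[e; MAX(d)→c](σ[d>=7]((T ⋈[f=e] σ[h<4](R)))) → 1

== RESULT ==
e | c
7 | 8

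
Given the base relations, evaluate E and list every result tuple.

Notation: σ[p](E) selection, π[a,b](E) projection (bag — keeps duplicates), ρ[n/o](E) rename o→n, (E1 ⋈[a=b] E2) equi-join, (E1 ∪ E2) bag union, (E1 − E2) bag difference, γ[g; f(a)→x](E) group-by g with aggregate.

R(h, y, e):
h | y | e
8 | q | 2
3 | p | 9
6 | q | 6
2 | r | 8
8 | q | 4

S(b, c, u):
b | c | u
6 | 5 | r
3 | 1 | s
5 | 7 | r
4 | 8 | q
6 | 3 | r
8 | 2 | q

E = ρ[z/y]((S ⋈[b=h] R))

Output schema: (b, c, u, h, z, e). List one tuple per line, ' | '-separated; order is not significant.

Stepwise |·|:
  S → 6
  R → 5
  (S ⋈[b=h] R) → 5
  ρ[z/y]((S ⋈[b=h] R)) → 5

== RESULT ==
b | c | u | h | z | e
3 | 1 | s | 3 | p | 9
6 | 3 | r | 6 | q | 6
6 | 5 | r | 6 | q | 6
8 | 2 | q | 8 | q | 2
8 | 2 | q | 8 | q | 4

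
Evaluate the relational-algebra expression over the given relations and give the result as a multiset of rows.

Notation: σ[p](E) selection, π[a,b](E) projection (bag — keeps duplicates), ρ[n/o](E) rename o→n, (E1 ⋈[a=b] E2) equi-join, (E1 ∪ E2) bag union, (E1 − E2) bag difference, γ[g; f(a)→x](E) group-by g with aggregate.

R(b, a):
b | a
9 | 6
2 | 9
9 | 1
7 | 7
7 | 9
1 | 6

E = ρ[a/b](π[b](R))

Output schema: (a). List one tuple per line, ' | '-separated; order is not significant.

Stepwise |·|:
  R → 6
  π[b](R) → 6
  ρ[a/b](π[b](R)) → 6

== RESULT ==
a
1
2
7
7
9
9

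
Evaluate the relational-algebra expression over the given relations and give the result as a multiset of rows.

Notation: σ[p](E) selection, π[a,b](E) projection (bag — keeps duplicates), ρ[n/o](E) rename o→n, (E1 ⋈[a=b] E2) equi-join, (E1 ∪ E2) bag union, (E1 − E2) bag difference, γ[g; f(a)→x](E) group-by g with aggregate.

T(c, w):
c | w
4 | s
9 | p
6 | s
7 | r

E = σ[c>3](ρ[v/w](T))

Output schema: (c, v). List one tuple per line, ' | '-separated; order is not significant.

Stepwise |·|:
  T → 4
  ρ[v/w](T) → 4
  σ[c>3](ρ[v/w](T)) → 4

== RESULT ==
c | v
4 | s
6 | s
7 | r
9 | p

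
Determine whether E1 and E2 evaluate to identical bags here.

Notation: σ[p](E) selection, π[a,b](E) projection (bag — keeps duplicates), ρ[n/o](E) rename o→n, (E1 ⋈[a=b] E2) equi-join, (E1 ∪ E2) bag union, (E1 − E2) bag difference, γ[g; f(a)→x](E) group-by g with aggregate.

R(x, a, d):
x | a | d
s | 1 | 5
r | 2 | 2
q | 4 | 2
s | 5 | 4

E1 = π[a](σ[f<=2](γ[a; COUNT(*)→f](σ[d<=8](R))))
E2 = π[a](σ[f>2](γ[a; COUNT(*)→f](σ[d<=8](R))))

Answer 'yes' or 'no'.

E1 stepwise |·|:
  R → 4
  σ[d<=8](R) → 4
  γ[a; COUNT(*)→f](σ[d<=8](R)) → 4
  σ[f<=2](γ[a; COUNT(*)→f](σ[d<=8](R))) → 4
  π[a](σ[f<=2](γ[a; COUNT(*)→f](σ[d<=8](R)))) → 4
E2 stepwise |·|:
  R → 4
  σ[d<=8](R) → 4
  γ[a; COUNT(*)→f](σ[d<=8](R)) → 4
  σ[f>2](γ[a; COUNT(*)→f](σ[d<=8](R))) → 0
  π[a](σ[f>2](γ[a; COUNT(*)→f](σ[d<=8](R)))) → 0

E1 result:
a
1
2
4
5
E2 result:
a
(0 rows)
Witness: (1,) appears 1× in E1 but 0× in E2.

no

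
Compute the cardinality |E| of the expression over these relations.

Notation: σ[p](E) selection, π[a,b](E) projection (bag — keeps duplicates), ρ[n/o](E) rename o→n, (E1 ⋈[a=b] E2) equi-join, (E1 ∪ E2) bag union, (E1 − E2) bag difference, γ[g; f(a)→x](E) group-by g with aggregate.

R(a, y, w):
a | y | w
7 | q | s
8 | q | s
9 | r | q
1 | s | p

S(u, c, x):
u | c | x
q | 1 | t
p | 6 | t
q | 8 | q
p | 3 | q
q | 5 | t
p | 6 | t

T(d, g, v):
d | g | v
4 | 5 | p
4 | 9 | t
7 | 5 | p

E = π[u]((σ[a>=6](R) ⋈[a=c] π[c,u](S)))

Row counts bottom-up:
  R → 4
  σ[a>=6](R) → 3
  S → 6
  π[c,u](S) → 6
  (σ[a>=6](R) ⋈[a=c] π[c,u](S)) → 1
  π[u]((σ[a>=6](R) ⋈[a=c] π[c,u](S))) → 1

|E| = 1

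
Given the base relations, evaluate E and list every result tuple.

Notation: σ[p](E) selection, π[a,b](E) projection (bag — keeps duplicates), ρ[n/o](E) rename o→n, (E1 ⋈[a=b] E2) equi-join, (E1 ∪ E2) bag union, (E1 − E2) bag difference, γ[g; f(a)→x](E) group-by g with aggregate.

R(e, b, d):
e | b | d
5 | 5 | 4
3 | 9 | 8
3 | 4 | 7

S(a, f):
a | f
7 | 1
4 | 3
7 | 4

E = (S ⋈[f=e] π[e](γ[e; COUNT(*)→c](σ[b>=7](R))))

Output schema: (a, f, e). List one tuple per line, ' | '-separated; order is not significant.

Stepwise |·|:
  S → 3
  R → 3
  σ[b>=7](R) → 1
  γ[e; COUNT(*)→c](σ[b>=7](R)) → 1
  π[e](γ[e; COUNT(*)→c](σ[b>=7](R))) → 1
  (S ⋈[f=e] π[e](γ[e; COUNT(*)→c](σ[b>=7](R)))) → 1

== RESULT ==
a | f | e
4 | 3 | 3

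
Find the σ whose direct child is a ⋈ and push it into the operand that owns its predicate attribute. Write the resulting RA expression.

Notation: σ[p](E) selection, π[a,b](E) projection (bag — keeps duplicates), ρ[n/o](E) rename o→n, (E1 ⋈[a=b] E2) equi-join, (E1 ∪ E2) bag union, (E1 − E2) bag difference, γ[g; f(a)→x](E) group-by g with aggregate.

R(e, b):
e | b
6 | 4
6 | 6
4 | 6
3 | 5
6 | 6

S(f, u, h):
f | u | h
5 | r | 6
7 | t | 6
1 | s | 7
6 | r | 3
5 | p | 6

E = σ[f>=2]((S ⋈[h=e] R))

σ filters on f, owned by the left side.
E' = (σ[f>=2](S) ⋈[h=e] R)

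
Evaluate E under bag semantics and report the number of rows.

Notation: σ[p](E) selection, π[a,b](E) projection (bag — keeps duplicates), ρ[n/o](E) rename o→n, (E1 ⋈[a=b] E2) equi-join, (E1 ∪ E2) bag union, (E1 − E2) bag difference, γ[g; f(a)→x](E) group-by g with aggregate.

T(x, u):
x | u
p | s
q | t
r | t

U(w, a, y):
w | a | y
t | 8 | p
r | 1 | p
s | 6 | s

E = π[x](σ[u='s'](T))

Subexpression sizes:
  T → 3
  σ[u='s'](T) → 1
  π[x](σ[u='s'](T)) → 1

|E| = 1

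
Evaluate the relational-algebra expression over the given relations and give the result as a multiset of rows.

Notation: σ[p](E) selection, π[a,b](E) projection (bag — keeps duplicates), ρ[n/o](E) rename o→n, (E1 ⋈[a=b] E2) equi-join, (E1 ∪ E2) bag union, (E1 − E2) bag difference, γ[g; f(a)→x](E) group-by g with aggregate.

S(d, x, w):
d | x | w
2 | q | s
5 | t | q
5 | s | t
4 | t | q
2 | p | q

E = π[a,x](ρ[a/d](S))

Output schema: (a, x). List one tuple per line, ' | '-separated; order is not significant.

Per-node cardinality:
  S → 5
  ρ[a/d](S) → 5
  π[a,x](ρ[a/d](S)) → 5

== RESULT ==
a | x
2 | p
2 | q
4 | t
5 | s
5 | t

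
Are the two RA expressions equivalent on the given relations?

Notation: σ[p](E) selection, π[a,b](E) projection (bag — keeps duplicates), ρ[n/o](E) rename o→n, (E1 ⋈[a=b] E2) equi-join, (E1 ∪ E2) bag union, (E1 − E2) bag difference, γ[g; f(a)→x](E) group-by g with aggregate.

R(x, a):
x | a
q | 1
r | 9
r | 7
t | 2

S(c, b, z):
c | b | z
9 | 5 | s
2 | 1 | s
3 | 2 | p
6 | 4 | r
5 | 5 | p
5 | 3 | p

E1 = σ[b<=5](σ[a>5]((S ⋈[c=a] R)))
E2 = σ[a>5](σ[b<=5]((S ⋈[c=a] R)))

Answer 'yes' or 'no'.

E1 stepwise |·|:
  S → 6
  R → 4
  (S ⋈[c=a] R) → 2
  σ[a>5]((S ⋈[c=a] R)) → 1
  σ[b<=5](σ[a>5]((S ⋈[c=a] R))) → 1
E2 stepwise |·|:
  S → 6
  R → 4
  (S ⋈[c=a] R) → 2
  σ[b<=5]((S ⋈[c=a] R)) → 2
  σ[a>5](σ[b<=5]((S ⋈[c=a] R))) → 1

E1 and E2 produce the same multiset:
c | b | z | x | a
9 | 5 | s | r | 9

yes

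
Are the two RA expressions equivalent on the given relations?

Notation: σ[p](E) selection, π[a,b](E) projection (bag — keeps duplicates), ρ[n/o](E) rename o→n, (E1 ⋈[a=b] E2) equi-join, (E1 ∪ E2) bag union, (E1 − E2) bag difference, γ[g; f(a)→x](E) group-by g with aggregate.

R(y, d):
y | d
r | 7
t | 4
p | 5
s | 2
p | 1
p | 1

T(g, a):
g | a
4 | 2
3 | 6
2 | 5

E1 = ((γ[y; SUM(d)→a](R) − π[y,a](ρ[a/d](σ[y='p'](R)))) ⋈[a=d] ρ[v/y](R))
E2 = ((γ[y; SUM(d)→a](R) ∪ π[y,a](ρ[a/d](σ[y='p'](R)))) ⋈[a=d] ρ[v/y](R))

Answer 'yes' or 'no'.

E1 stepwise |·|:
  R → 6
  γ[y; SUM(d)→a](R) → 4
  R → 6
  σ[y='p'](R) → 3
  ρ[a/d](σ[y='p'](R)) → 3
  π[y,a](ρ[a/d](σ[y='p'](R))) → 3
  (γ[y; SUM(d)→a](R) − π[y,a](ρ[a/d](σ[y='p'](R)))) → 4
  R → 6
  ρ[v/y](R) → 6
  ((γ[y; SUM(d)→a](R) − π[y,a](ρ[a/d](σ[y='p'](R)))) ⋈[a=d] ρ[v/y](R)) → 4
E2 stepwise |·|:
  R → 6
  γ[y; SUM(d)→a](R) → 4
  R → 6
  σ[y='p'](R) → 3
  ρ[a/d](σ[y='p'](R)) → 3
  π[y,a](ρ[a/d](σ[y='p'](R))) → 3
  (γ[y; SUM(d)→a](R) ∪ π[y,a](ρ[a/d](σ[y='p'](R)))) → 7
  R → 6
  ρ[v/y](R) → 6
  ((γ[y; SUM(d)→a](R) ∪ π[y,a](ρ[a/d](σ[y='p'](R)))) ⋈[a=d] ρ[v/y](R)) → 9

E1 result:
y | a | v | d
p | 7 | r | 7
r | 7 | r | 7
s | 2 | s | 2
t | 4 | t | 4
E2 result:
y | a | v | d
p | 1 | p | 1
p | 1 | p | 1
p | 1 | p | 1
p | 1 | p | 1
p | 5 | p | 5
p | 7 | r | 7
r | 7 | r | 7
s | 2 | s | 2
t | 4 | t | 4
Witness: ('p', 5, 'p', 5) appears 0× in E1 but 1× in E2.

no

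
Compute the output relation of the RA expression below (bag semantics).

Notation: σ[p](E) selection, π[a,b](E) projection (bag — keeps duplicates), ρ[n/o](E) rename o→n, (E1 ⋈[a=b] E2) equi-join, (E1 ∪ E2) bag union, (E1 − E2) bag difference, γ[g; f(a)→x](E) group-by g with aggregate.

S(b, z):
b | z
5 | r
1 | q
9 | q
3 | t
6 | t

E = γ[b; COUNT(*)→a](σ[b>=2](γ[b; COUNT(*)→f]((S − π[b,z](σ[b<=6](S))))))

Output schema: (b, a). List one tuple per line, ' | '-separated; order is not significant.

Stepwise |·|:
  S → 5
  S → 5
  σ[b<=6](S) → 4
  π[b,z](σ[b<=6](S)) → 4
  (S − π[b,z](σ[b<=6](S))) → 1
  γ[b; COUNT(*)→f]((S − π[b,z](σ[b<=6](S)))) → 1
  σ[b>=2](γ[b; COUNT(*)→f]((S − π[b,z](σ[b<=6](S))))) → 1
  γ[b; COUNT(*)→a](σ[b>=2](γ[b; COUNT(*)→f]((S − π[b,z](σ[b<=6](S)))))) → 1

== RESULT ==
b | a
9 | 1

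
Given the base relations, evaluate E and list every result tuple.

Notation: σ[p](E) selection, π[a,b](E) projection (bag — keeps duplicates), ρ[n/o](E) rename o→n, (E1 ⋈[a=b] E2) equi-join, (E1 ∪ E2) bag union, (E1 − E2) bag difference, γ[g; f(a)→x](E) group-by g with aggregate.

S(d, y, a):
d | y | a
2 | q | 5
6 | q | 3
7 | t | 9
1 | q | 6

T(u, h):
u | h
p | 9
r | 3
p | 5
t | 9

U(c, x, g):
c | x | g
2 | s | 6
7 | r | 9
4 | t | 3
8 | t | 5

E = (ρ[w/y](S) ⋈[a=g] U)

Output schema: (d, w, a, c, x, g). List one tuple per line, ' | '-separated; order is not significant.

Subexpression sizes:
  S → 4
  ρ[w/y](S) → 4
  U → 4
  (ρ[w/y](S) ⋈[a=g] U) → 4

== RESULT ==
d | w | a | c | x | g
1 | q | 6 | 2 | s | 6
2 | q | 5 | 8 | t | 5
6 | q | 3 | 4 | t | 3
7 | t | 9 | 7 | r | 9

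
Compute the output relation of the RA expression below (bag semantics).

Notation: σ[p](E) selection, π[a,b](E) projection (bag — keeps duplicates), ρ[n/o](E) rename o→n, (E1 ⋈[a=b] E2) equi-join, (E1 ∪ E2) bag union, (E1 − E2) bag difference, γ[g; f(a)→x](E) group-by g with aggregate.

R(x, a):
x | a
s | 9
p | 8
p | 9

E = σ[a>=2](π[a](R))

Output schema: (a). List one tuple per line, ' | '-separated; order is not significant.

Stepwise |·|:
  R → 3
  π[a](R) → 3
  σ[a>=2](π[a](R)) → 3

== RESULT ==
a
8
9
9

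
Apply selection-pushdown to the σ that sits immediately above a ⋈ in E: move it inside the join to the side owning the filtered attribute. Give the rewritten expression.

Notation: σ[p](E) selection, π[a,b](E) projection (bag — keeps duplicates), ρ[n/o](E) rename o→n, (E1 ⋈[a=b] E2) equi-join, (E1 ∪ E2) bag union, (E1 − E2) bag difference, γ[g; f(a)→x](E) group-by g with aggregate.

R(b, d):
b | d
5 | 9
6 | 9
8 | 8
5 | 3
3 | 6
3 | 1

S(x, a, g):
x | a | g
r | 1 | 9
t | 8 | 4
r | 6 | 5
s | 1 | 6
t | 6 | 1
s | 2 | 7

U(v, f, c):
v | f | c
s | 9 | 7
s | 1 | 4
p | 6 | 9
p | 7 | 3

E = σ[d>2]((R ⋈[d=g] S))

σ filters on d, owned by the left side.
E' = (σ[d>2](R) ⋈[d=g] S)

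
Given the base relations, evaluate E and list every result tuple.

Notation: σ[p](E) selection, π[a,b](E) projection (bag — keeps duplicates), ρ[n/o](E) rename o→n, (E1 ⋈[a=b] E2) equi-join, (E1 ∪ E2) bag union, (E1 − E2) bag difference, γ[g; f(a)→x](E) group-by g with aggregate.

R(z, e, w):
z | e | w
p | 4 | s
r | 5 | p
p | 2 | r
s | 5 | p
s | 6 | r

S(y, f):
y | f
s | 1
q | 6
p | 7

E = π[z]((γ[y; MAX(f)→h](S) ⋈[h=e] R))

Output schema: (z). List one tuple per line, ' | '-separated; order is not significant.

Stepwise |·|:
  S → 3
  γ[y; MAX(f)→h](S) → 3
  R → 5
  (γ[y; MAX(f)→h](S) ⋈[h=e] R) → 1
  π[z]((γ[y; MAX(f)→h](S) ⋈[h=e] R)) → 1

== RESULT ==
z
s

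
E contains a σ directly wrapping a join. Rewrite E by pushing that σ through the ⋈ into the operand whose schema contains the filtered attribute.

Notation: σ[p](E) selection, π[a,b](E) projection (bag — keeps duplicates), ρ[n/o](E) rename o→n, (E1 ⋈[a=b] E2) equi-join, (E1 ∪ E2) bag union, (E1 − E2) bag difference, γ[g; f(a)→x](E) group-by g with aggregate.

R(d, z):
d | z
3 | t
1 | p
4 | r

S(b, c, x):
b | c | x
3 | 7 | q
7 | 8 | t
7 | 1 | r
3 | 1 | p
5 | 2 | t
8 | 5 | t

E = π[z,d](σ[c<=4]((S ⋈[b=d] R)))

σ filters on c, owned by the left side.
E' = π[z,d]((σ[c<=4](S) ⋈[b=d] R))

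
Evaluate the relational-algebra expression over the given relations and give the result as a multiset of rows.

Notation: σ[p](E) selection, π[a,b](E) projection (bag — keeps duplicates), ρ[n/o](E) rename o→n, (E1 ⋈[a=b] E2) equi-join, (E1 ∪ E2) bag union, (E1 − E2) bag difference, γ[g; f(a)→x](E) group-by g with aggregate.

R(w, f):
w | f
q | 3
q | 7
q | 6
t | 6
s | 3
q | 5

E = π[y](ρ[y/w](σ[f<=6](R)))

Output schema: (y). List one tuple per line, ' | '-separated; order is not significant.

Subexpression sizes:
  R → 6
  σ[f<=6](R) → 5
  ρ[y/w](σ[f<=6](R)) → 5
  π[y](ρ[y/w](σ[f<=6](R))) → 5

== RESULT ==
y
q
q
q
s
t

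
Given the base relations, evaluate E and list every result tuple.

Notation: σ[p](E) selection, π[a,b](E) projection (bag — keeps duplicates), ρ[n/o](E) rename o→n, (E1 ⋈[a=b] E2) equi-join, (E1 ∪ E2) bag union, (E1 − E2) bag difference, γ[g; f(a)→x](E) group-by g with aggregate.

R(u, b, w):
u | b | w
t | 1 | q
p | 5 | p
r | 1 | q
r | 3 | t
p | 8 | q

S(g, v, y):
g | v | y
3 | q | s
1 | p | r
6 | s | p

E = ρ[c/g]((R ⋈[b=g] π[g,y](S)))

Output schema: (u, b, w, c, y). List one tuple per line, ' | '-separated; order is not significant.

Row counts bottom-up:
  R → 5
  S → 3
  π[g,y](S) → 3
  (R ⋈[b=g] π[g,y](S)) → 3
  ρ[c/g]((R ⋈[b=g] π[g,y](S))) → 3

== RESULT ==
u | b | w | c | y
r | 1 | q | 1 | r
r | 3 | t | 3 | s
t | 1 | q | 1 | r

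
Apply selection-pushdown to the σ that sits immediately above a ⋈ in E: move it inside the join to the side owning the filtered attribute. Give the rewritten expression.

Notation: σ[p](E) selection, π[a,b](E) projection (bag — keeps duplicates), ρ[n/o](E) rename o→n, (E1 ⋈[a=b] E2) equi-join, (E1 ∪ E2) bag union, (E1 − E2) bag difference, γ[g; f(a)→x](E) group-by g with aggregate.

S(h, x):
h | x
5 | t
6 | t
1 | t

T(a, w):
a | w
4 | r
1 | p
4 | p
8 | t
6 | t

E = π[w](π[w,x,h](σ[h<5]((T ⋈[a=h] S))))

σ filters on h, owned by the right side.
E' = π[w](π[w,x,h]((T ⋈[a=h] σ[h<5](S))))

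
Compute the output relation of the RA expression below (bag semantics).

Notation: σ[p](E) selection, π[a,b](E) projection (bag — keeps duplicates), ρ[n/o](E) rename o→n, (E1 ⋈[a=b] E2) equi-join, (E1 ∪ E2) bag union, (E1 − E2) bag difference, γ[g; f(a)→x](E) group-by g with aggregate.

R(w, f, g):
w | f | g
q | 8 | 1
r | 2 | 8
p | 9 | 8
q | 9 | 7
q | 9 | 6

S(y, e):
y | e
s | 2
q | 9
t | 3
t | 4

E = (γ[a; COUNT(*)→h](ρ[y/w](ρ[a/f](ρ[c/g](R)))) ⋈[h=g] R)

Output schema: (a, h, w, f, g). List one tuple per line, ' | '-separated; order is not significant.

Per-node cardinality:
  R → 5
  ρ[c/g](R) → 5
  ρ[a/f](ρ[c/g](R)) → 5
  ρ[y/w](ρ[a/f](ρ[c/g](R))) → 5
  γ[a; COUNT(*)→h](ρ[y/w](ρ[a/f](ρ[c/g](R)))) → 3
  R → 5
  (γ[a; COUNT(*)→h](ρ[y/w](ρ[a/f](ρ[c/g](R)))) ⋈[h=g] R) → 2

== RESULT ==
a | h | w | f | g
2 | 1 | q | 8 | 1
8 | 1 | q | 8 | 1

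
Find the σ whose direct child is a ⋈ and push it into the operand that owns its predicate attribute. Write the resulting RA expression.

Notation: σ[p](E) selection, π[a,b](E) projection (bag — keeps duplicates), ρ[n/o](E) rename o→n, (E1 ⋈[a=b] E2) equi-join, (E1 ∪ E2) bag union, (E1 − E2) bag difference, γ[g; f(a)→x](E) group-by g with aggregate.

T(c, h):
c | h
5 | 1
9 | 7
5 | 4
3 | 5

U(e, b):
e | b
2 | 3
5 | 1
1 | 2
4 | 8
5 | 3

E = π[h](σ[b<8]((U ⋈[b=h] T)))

σ filters on b, owned by the left side.
E' = π[h]((σ[b<8](U) ⋈[b=h] T))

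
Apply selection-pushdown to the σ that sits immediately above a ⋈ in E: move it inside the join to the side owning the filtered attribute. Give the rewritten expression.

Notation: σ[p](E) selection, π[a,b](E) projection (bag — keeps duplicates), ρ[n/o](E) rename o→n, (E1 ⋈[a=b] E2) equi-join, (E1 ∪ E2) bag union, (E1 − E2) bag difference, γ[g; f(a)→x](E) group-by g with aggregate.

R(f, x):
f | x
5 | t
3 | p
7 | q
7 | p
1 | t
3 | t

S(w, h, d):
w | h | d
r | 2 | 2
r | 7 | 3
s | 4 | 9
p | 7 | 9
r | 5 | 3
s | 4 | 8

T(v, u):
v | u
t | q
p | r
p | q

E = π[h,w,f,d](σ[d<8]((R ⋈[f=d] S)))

σ filters on d, owned by the right side.
E' = π[h,w,f,d]((R ⋈[f=d] σ[d<8](S)))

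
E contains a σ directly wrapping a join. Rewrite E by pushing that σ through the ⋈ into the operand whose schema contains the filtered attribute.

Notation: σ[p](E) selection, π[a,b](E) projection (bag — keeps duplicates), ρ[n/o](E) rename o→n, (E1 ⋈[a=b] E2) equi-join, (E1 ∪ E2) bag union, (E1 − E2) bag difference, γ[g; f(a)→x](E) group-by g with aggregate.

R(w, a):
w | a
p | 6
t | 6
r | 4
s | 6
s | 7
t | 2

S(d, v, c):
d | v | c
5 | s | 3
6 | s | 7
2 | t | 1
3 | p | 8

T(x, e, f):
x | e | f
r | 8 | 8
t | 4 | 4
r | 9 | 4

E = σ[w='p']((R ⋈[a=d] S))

σ filters on w, owned by the left side.
E' = (σ[w='p'](R) ⋈[a=d] S)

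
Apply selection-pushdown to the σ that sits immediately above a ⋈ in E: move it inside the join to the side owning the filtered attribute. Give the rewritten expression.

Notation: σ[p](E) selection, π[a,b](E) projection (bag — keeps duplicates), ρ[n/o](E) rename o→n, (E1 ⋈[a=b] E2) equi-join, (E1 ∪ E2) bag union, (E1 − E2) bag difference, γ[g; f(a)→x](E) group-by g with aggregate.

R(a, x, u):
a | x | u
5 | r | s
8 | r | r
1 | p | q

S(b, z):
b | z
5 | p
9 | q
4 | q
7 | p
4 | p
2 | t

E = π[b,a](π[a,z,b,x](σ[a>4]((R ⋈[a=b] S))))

σ filters on a, owned by the left side.
E' = π[b,a](π[a,z,b,x]((σ[a>4](R) ⋈[a=b] S)))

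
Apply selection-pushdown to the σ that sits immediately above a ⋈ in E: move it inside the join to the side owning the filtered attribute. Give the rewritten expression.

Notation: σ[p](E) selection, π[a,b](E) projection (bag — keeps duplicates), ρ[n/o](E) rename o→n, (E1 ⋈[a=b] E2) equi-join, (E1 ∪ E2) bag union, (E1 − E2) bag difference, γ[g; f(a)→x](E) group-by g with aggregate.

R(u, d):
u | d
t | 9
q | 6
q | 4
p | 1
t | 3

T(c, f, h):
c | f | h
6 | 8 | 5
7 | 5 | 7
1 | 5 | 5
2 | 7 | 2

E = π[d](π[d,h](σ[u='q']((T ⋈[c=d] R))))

σ filters on u, owned by the right side.
E' = π[d](π[d,h]((T ⋈[c=d] σ[u='q'](R))))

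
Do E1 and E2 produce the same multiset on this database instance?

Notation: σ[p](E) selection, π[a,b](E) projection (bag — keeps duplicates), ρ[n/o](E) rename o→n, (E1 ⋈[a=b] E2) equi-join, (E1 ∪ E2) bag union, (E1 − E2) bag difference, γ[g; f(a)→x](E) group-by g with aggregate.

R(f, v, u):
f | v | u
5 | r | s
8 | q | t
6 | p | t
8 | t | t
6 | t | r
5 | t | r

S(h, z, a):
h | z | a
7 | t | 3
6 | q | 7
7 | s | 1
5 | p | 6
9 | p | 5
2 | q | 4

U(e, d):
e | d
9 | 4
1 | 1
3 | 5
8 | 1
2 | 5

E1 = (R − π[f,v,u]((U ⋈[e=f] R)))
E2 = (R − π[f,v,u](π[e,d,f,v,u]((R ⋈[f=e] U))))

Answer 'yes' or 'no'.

E1 per-node cardinality:
  R → 6
  U → 5
  R → 6
  (U ⋈[e=f] R) → 2
  π[f,v,u]((U ⋈[e=f] R)) → 2
  (R − π[f,v,u]((U ⋈[e=f] R))) → 4
E2 per-node cardinality:
  R → 6
  R → 6
  U → 5
  (R ⋈[f=e] U) → 2
  π[e,d,f,v,u]((R ⋈[f=e] U)) → 2
  π[f,v,u](π[e,d,f,v,u]((R ⋈[f=e] U))) → 2
  (R − π[f,v,u](π[e,d,f,v,u]((R ⋈[f=e] U)))) → 4

E1 and E2 produce the same multiset:
f | v | u
5 | r | s
5 | t | r
6 | p | t
6 | t | r

yes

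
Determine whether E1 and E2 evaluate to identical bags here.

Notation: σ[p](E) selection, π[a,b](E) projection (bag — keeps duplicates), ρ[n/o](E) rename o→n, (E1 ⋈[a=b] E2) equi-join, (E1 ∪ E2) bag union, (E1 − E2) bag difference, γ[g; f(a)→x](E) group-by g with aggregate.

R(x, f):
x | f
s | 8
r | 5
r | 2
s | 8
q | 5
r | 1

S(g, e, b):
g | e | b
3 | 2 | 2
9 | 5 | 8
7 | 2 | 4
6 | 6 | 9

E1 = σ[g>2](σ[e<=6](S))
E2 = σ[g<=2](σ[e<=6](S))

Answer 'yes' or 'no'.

E1 stepwise |·|:
  S → 4
  σ[e<=6](S) → 4
  σ[g>2](σ[e<=6](S)) → 4
E2 stepwise |·|:
  S → 4
  σ[e<=6](S) → 4
  σ[g<=2](σ[e<=6](S)) → 0

E1 result:
g | e | b
3 | 2 | 2
6 | 6 | 9
7 | 2 | 4
9 | 5 | 8
E2 result:
g | e | b
(0 rows)
Witness: (7, 2, 4) appears 1× in E1 but 0× in E2.

no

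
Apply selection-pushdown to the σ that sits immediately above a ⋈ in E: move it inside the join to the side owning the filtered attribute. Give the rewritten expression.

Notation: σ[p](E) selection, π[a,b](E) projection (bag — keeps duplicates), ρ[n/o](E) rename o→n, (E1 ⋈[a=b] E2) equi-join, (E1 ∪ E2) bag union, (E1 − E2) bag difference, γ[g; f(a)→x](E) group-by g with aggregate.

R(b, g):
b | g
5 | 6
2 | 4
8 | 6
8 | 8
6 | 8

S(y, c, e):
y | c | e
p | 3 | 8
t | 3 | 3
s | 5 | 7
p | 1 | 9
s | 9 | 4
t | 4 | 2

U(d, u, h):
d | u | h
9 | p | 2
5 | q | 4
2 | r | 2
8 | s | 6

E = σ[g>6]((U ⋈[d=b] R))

σ filters on g, owned by the right side.
E' = (U ⋈[d=b] σ[g>6](R))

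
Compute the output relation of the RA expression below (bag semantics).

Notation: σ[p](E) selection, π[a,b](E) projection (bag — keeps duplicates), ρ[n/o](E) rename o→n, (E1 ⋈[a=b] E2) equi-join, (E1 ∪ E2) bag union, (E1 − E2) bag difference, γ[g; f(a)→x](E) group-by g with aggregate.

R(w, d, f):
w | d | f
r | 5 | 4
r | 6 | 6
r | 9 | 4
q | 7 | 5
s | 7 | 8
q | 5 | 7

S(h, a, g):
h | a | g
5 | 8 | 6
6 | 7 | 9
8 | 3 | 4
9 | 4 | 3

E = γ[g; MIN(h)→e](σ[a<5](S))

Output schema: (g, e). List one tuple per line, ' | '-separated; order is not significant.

Row counts bottom-up:
  S → 4
  σ[a<5](S) → 2
  γ[g; MIN(h)→e](σ[a<5](S)) → 2

== RESULT ==
g | e
3 | 9
4 | 8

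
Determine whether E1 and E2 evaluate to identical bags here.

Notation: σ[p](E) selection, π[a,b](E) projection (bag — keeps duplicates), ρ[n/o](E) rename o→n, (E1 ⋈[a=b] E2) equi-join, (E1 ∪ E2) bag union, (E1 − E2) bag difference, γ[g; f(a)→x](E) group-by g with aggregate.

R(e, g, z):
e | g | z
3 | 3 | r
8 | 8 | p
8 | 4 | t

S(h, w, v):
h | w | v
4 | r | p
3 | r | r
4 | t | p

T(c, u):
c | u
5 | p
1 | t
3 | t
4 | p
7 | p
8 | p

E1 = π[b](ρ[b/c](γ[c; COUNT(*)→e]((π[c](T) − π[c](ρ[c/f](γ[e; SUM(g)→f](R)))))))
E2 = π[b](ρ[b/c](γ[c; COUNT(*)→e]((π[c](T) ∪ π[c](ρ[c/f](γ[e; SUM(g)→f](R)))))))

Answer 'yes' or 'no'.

E1 row counts bottom-up:
  T → 6
  π[c](T) → 6
  R → 3
  γ[e; SUM(g)→f](R) → 2
  ρ[c/f](γ[e; SUM(g)→f](R)) → 2
  π[c](ρ[c/f](γ[e; SUM(g)→f](R))) → 2
  (π[c](T) − π[c](ρ[c/f](γ[e; SUM(g)→f](R)))) → 5
  γ[c; COUNT(*)→e]((π[c](T) − π[c](ρ[c/f](γ[e; SUM(g)→f](R))))) → 5
  ρ[b/c](γ[c; COUNT(*)→e]((π[c](T) − π[c](ρ[c/f](γ[e; SUM(g)→f](R)))))) → 5
  π[b](ρ[b/c](γ[c; COUNT(*)→e]((π[c](T) − π[c](ρ[c/f](γ[e; SUM(g)→f](R))))))) → 5
E2 row counts bottom-up:
  T → 6
  π[c](T) → 6
  R → 3
  γ[e; SUM(g)→f](R) → 2
  ρ[c/f](γ[e; SUM(g)→f](R)) → 2
  π[c](ρ[c/f](γ[e; SUM(g)→f](R))) → 2
  (π[c](T) ∪ π[c](ρ[c/f](γ[e; SUM(g)→f](R)))) → 8
  γ[c; COUNT(*)→e]((π[c](T) ∪ π[c](ρ[c/f](γ[e; SUM(g)→f](R))))) → 7
  ρ[b/c](γ[c; COUNT(*)→e]((π[c](T) ∪ π[c](ρ[c/f](γ[e; SUM(g)→f](R)))))) → 7
  π[b](ρ[b/c](γ[c; COUNT(*)→e]((π[c](T) ∪ π[c](ρ[c/f](γ[e; SUM(g)→f](R))))))) → 7

E1 result:
b
1
4
5
7
8
E2 result:
b
1
3
4
5
7
8
12
Witness: (12,) appears 0× in E1 but 1× in E2.

no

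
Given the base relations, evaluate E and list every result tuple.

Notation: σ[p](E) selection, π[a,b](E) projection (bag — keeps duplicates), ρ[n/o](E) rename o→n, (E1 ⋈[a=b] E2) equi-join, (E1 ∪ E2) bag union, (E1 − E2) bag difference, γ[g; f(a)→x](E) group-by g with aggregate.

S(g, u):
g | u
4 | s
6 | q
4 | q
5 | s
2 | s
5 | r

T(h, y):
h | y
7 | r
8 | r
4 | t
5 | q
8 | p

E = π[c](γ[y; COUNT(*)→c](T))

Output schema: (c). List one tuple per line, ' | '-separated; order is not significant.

Row counts bottom-up:
  T → 5
  γ[y; COUNT(*)→c](T) → 4
  π[c](γ[y; COUNT(*)→c](T)) → 4

== RESULT ==
c
1
1
1
2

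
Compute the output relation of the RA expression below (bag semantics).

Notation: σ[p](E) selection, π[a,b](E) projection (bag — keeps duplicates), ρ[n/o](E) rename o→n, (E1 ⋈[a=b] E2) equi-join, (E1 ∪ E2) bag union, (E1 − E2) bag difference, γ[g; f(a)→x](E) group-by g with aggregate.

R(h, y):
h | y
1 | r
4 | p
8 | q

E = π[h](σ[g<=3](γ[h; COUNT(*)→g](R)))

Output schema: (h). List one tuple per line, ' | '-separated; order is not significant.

Row counts bottom-up:
  R → 3
  γ[h; COUNT(*)→g](R) → 3
  σ[g<=3](γ[h; COUNT(*)→g](R)) → 3
  π[h](σ[g<=3](γ[h; COUNT(*)→g](R))) → 3

== RESULT ==
h
1
4
8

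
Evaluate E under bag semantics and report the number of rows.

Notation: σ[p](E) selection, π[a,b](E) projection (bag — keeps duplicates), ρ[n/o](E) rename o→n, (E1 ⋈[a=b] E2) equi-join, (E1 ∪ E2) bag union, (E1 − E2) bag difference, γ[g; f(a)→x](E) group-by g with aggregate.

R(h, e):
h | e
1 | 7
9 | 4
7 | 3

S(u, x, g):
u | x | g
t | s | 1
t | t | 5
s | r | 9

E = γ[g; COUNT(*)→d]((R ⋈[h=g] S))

Subexpression sizes:
  R → 3
  S → 3
  (R ⋈[h=g] S) → 2
  γ[g; COUNT(*)→d]((R ⋈[h=g] S)) → 2

|E| = 2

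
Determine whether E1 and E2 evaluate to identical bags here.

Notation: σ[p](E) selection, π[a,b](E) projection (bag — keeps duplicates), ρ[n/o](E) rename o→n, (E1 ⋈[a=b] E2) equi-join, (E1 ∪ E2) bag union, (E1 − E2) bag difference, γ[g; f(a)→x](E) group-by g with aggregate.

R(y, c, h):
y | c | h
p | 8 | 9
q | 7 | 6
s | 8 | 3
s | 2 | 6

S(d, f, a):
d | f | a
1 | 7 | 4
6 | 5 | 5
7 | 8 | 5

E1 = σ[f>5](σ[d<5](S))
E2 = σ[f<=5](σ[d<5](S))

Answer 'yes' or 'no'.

E1 subexpression sizes:
  S → 3
  σ[d<5](S) → 1
  σ[f>5](σ[d<5](S)) → 1
E2 subexpression sizes:
  S → 3
  σ[d<5](S) → 1
  σ[f<=5](σ[d<5](S)) → 0

E1 result:
d | f | a
1 | 7 | 4
E2 result:
d | f | a
(0 rows)
Witness: (1, 7, 4) appears 1× in E1 but 0× in E2.

no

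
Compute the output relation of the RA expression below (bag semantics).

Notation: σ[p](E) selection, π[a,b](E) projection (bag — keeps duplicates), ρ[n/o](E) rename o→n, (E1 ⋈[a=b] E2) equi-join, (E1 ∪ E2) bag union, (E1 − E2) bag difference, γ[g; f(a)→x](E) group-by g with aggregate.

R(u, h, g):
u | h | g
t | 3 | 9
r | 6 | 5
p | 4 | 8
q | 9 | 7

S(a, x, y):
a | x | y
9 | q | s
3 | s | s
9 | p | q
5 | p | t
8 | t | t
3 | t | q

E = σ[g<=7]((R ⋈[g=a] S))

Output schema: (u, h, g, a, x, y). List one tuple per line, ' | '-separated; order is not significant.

Row counts bottom-up:
  R → 4
  S → 6
  (R ⋈[g=a] S) → 4
  σ[g<=7]((R ⋈[g=a] S)) → 1

== RESULT ==
u | h | g | a | x | y
r | 6 | 5 | 5 | p | t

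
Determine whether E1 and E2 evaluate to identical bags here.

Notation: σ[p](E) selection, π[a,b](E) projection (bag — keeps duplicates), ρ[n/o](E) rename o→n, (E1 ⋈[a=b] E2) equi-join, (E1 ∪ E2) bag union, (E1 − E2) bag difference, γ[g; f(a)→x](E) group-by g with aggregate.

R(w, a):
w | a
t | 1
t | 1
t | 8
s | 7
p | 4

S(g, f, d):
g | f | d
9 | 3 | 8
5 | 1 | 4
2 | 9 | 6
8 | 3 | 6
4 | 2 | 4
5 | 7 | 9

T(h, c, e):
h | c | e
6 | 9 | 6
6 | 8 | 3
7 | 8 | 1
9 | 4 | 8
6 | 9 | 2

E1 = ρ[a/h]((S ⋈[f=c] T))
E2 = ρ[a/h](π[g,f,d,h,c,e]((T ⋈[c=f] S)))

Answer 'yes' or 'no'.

E1 subexpression sizes:
  S → 6
  T → 5
  (S ⋈[f=c] T) → 2
  ρ[a/h]((S ⋈[f=c] T)) → 2
E2 subexpression sizes:
  T → 5
  S → 6
  (T ⋈[c=f] S) → 2
  π[g,f,d,h,c,e]((T ⋈[c=f] S)) → 2
  ρ[a/h](π[g,f,d,h,c,e]((T ⋈[c=f] S))) → 2

E1 and E2 produce the same multiset:
g | f | d | a | c | e
2 | 9 | 6 | 6 | 9 | 2
2 | 9 | 6 | 6 | 9 | 6

yes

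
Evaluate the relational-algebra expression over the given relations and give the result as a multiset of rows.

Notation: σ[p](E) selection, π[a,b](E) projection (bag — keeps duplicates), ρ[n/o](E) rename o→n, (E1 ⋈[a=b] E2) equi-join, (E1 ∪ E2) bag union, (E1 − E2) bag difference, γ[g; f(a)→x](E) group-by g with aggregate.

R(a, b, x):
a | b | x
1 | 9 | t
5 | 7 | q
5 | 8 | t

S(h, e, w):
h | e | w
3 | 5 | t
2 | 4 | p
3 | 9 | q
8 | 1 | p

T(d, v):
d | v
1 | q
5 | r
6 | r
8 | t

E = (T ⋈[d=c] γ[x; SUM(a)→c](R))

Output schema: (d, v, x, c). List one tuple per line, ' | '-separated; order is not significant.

Row counts bottom-up:
  T → 4
  R → 3
  γ[x; SUM(a)→c](R) → 2
  (T ⋈[d=c] γ[x; SUM(a)→c](R)) → 2

== RESULT ==
d | v | x | c
5 | r | q | 5
6 | r | t | 6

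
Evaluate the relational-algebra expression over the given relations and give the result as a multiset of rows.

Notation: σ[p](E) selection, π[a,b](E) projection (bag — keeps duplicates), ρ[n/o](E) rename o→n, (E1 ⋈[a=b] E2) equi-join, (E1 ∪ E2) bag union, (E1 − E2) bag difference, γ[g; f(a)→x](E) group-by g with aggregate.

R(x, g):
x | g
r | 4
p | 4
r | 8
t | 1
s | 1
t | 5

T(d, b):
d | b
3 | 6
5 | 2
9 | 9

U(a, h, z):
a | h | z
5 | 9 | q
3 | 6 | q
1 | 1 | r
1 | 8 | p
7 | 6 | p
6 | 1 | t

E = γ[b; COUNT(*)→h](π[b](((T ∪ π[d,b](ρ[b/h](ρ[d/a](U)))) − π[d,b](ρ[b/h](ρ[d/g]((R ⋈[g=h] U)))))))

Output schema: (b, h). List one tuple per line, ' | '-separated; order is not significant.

Per-node cardinality:
  T → 3
  U → 6
  ρ[d/a](U) → 6
  ρ[b/h](ρ[d/a](U)) → 6
  π[d,b](ρ[b/h](ρ[d/a](U))) → 6
  (T ∪ π[d,b](ρ[b/h](ρ[d/a](U)))) → 9
  R → 6
  U → 6
  (R ⋈[g=h] U) → 5
  ρ[d/g]((R ⋈[g=h] U)) → 5
  ρ[b/h](ρ[d/g]((R ⋈[g=h] U))) → 5
  π[d,b](ρ[b/h](ρ[d/g]((R ⋈[g=h] U)))) → 5
  ((T ∪ π[d,b](ρ[b/h](ρ[d/a](U)))) − π[d,b](ρ[b/h](ρ[d/g]((R ⋈[g=h] U))))) → 8
  π[b](((T ∪ π[d,b](ρ[b/h](ρ[d/a](U)))) − π[d,b](ρ[b/h](ρ[d/g]((R ⋈[g=h] U)))))) → 8
  γ[b; COUNT(*)→h](π[b](((T ∪ π[d,b](ρ[b/h](ρ[d/a](U)))) − π[d,b](ρ[b/h](ρ[d/g]((R ⋈[g=h] U))))))) → 5

== RESULT ==
b | h
1 | 1
2 | 1
6 | 3
8 | 1
9 | 2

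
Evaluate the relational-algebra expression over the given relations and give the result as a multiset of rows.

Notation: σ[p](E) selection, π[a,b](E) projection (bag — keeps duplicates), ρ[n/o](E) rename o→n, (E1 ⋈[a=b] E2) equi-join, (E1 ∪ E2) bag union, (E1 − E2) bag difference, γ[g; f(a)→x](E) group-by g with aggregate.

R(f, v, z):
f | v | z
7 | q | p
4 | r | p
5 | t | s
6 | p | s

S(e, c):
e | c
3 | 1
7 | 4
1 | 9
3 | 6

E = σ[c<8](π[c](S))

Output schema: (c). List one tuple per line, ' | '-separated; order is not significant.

Per-node cardinality:
  S → 4
  π[c](S) → 4
  σ[c<8](π[c](S)) → 3

== RESULT ==
c
1
4
6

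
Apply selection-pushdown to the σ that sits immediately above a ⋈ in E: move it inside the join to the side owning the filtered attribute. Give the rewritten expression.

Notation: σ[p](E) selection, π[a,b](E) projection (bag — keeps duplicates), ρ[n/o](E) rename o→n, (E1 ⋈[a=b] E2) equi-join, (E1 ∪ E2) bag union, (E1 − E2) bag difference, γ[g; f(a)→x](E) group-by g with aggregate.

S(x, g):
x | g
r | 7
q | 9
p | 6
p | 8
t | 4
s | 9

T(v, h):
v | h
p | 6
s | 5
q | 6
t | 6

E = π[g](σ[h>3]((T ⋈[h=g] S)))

σ filters on h, owned by the left side.
E' = π[g]((σ[h>3](T) ⋈[h=g] S))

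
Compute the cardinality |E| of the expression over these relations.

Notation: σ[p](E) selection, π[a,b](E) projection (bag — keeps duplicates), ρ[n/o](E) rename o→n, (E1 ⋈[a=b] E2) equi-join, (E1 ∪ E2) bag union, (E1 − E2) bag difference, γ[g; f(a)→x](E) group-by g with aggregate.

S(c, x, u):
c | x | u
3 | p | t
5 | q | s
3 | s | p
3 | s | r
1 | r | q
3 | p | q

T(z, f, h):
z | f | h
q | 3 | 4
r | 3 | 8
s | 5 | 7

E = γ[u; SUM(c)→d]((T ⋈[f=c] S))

Row counts bottom-up:
  T → 3
  S → 6
  (T ⋈[f=c] S) → 9
  γ[u; SUM(c)→d]((T ⋈[f=c] S)) → 5

|E| = 5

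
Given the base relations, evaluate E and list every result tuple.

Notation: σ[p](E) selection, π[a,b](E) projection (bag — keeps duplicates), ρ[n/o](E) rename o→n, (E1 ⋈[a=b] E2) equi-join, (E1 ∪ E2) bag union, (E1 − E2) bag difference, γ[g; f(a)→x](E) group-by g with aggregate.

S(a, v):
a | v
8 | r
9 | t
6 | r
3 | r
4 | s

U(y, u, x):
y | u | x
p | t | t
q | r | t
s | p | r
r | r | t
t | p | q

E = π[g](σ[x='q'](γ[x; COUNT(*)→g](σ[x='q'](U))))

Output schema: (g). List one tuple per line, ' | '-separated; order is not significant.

Per-node cardinality:
  U → 5
  σ[x='q'](U) → 1
  γ[x; COUNT(*)→g](σ[x='q'](U)) → 1
  σ[x='q'](γ[x; COUNT(*)→g](σ[x='q'](U))) → 1
  π[g](σ[x='q'](γ[x; COUNT(*)→g](σ[x='q'](U)))) → 1

== RESULT ==
g
1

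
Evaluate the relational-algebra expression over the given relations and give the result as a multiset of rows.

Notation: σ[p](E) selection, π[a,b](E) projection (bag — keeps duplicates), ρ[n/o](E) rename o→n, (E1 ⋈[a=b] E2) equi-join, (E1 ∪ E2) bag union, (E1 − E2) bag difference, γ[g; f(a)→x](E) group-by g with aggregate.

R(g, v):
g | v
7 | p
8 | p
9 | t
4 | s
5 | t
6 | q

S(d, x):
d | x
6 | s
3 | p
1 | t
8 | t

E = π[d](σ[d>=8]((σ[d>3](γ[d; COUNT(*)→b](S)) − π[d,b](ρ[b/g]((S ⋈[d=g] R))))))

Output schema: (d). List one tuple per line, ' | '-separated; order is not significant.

Stepwise |·|:
  S → 4
  γ[d; COUNT(*)→b](S) → 4
  σ[d>3](γ[d; COUNT(*)→b](S)) → 2
  S → 4
  R → 6
  (S ⋈[d=g] R) → 2
  ρ[b/g]((S ⋈[d=g] R)) → 2
  π[d,b](ρ[b/g]((S ⋈[d=g] R))) → 2
  (σ[d>3](γ[d; COUNT(*)→b](S)) − π[d,b](ρ[b/g]((S ⋈[d=g] R)))) → 2
  σ[d>=8]((σ[d>3](γ[d; COUNT(*)→b](S)) − π[d,b](ρ[b/g]((S ⋈[d=g] R))))) → 1
  π[d](σ[d>=8]((σ[d>3](γ[d; COUNT(*)→b](S)) − π[d,b](ρ[b/g]((S ⋈[d=g] R)))))) → 1

== RESULT ==
d
8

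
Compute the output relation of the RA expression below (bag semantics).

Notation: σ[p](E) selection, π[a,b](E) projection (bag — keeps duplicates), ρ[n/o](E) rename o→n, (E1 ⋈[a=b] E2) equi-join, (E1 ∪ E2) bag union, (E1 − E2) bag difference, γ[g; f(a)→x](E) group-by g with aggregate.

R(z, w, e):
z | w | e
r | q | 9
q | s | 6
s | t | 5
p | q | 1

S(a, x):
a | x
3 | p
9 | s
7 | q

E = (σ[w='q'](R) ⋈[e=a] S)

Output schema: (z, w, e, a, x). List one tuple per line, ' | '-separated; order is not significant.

Row counts bottom-up:
  R → 4
  σ[w='q'](R) → 2
  S → 3
  (σ[w='q'](R) ⋈[e=a] S) → 1

== RESULT ==
z | w | e | a | x
r | q | 9 | 9 | s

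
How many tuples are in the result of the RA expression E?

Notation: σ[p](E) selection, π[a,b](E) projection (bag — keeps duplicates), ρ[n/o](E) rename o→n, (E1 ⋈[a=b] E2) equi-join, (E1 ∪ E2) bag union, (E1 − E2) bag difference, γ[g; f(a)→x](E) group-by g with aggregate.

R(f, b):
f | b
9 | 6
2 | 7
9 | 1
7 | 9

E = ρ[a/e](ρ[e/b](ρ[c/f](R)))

Stepwise |·|:
  R → 4
  ρ[c/f](R) → 4
  ρ[e/b](ρ[c/f](R)) → 4
  ρ[a/e](ρ[e/b](ρ[c/f](R))) → 4

|E| = 4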